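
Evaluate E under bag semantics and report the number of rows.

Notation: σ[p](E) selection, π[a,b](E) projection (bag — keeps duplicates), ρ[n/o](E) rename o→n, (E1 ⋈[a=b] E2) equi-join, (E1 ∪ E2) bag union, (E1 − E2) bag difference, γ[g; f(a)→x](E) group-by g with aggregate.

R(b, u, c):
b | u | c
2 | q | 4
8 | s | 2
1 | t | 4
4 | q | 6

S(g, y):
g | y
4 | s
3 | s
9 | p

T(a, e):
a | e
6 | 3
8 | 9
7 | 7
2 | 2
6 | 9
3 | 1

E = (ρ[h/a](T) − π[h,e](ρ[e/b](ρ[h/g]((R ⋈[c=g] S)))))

Per-node cardinality:
  T → 6
  ρ[h/a](T) → 6
  R → 4
  S → 3
  (R ⋈[c=g] S) → 2
  ρ[h/g]((R ⋈[c=g] S)) → 2
  ρ[e/b](ρ[h/g]((R ⋈[c=g] S))) → 2
  π[h,e](ρ[e/b](ρ[h/g]((R ⋈[c=g] S)))) → 2
  (ρ[h/a](T) − π[h,e](ρ[e/b](ρ[h/g]((R ⋈[c=g] S))))) → 6

|E| = 6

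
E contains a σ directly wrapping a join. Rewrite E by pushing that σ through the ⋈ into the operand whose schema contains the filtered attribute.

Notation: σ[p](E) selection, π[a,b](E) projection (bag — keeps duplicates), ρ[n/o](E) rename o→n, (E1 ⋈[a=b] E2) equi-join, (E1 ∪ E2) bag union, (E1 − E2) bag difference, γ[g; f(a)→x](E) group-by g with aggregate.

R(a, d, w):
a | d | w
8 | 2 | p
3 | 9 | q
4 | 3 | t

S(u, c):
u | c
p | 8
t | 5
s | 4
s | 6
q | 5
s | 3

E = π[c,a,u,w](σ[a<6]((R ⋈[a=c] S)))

σ filters on a, owned by the left side.
E' = π[c,a,u,w]((σ[a<6](R) ⋈[a=c] S))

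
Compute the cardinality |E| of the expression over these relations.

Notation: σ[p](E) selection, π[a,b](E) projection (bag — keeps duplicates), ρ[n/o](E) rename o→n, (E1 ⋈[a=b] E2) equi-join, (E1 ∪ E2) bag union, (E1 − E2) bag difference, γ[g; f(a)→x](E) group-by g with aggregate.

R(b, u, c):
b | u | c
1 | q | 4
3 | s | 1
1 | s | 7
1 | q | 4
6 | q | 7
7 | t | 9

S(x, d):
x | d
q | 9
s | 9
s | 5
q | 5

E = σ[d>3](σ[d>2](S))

Subexpression sizes:
  S → 4
  σ[d>2](S) → 4
  σ[d>3](σ[d>2](S)) → 4

|E| = 4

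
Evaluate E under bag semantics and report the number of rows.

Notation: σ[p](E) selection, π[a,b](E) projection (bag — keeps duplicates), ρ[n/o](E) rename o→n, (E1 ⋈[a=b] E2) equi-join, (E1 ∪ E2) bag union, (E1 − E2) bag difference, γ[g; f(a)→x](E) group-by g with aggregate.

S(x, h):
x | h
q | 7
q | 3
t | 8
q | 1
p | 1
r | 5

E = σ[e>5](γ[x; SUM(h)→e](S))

Per-node cardinality:
  S → 6
  γ[x; SUM(h)→e](S) → 4
  σ[e>5](γ[x; SUM(h)→e](S)) → 2

|E| = 2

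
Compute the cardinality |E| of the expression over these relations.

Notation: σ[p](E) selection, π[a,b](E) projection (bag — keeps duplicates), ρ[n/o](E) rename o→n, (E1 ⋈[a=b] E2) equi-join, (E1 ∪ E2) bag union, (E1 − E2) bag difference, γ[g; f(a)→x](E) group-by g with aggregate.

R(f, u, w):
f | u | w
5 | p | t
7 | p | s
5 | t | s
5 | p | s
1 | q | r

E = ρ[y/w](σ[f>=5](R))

Subexpression sizes:
  R → 5
  σ[f>=5](R) → 4
  ρ[y/w](σ[f>=5](R)) → 4

|E| = 4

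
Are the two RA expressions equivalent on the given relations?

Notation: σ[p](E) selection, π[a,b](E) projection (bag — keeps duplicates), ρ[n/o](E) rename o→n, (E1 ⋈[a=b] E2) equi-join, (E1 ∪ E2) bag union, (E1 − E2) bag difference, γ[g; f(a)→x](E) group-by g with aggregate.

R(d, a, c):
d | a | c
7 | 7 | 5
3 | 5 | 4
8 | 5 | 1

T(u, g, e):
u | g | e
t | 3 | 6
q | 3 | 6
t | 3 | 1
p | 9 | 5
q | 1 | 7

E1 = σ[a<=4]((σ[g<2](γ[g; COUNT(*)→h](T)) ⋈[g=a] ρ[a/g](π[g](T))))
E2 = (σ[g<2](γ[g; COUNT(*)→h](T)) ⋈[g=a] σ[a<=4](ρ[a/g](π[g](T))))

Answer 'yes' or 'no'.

E1 stepwise |·|:
  T → 5
  γ[g; COUNT(*)→h](T) → 3
  σ[g<2](γ[g; COUNT(*)→h](T)) → 1
  T → 5
  π[g](T) → 5
  ρ[a/g](π[g](T)) → 5
  (σ[g<2](γ[g; COUNT(*)→h](T)) ⋈[g=a] ρ[a/g](π[g](T))) → 1
  σ[a<=4]((σ[g<2](γ[g; COUNT(*)→h](T)) ⋈[g=a] ρ[a/g](π[g](T)))) → 1
E2 stepwise |·|:
  T → 5
  γ[g; COUNT(*)→h](T) → 3
  σ[g<2](γ[g; COUNT(*)→h](T)) → 1
  T → 5
  π[g](T) → 5
  ρ[a/g](π[g](T)) → 5
  σ[a<=4](ρ[a/g](π[g](T))) → 4
  (σ[g<2](γ[g; COUNT(*)→h](T)) ⋈[g=a] σ[a<=4](ρ[a/g](π[g](T)))) → 1

E1 and E2 produce the same multiset:
g | h | a
1 | 1 | 1

yes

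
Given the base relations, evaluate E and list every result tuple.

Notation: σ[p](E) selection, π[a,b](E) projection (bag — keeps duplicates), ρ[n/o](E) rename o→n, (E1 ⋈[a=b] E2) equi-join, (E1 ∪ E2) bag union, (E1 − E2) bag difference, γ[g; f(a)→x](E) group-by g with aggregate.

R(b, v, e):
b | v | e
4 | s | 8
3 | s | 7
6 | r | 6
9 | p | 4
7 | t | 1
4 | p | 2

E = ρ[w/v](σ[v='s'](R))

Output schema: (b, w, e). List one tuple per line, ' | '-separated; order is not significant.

Stepwise |·|:
  R → 6
  σ[v='s'](R) → 2
  ρ[w/v](σ[v='s'](R)) → 2

== RESULT ==
b | w | e
3 | s | 7
4 | s | 8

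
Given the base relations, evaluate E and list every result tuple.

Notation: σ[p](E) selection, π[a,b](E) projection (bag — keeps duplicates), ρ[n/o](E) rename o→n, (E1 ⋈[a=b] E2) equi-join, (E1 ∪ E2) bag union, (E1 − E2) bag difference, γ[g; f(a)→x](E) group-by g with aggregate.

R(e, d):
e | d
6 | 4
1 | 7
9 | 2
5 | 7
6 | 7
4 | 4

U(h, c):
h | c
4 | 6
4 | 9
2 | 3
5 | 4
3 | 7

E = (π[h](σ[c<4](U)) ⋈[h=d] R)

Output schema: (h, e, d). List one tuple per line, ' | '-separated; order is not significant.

Per-node cardinality:
  U → 5
  σ[c<4](U) → 1
  π[h](σ[c<4](U)) → 1
  R → 6
  (π[h](σ[c<4](U)) ⋈[h=d] R) → 1

== RESULT ==
h | e | d
2 | 9 | 2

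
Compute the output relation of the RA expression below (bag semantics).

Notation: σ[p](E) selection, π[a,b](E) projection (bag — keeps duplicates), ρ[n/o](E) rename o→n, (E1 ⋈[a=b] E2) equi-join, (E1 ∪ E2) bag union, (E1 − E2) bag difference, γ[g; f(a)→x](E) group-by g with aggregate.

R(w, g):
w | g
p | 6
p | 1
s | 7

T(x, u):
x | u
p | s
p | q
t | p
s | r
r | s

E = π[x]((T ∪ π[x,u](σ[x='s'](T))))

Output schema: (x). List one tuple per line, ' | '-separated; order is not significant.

Per-node cardinality:
  T → 5
  T → 5
  σ[x='s'](T) → 1
  π[x,u](σ[x='s'](T)) → 1
  (T ∪ π[x,u](σ[x='s'](T))) → 6
  π[x]((T ∪ π[x,u](σ[x='s'](T)))) → 6

== RESULT ==
x
p
p
r
s
s
t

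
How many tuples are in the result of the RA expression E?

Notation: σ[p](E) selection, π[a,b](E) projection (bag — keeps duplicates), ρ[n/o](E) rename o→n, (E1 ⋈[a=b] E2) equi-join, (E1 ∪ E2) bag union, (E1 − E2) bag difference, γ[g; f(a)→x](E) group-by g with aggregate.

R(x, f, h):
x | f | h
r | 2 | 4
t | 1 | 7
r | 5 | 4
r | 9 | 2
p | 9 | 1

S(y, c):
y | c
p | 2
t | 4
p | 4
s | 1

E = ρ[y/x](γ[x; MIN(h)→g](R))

Row counts bottom-up:
  R → 5
  γ[x; MIN(h)→g](R) → 3
  ρ[y/x](γ[x; MIN(h)→g](R)) → 3

|E| = 3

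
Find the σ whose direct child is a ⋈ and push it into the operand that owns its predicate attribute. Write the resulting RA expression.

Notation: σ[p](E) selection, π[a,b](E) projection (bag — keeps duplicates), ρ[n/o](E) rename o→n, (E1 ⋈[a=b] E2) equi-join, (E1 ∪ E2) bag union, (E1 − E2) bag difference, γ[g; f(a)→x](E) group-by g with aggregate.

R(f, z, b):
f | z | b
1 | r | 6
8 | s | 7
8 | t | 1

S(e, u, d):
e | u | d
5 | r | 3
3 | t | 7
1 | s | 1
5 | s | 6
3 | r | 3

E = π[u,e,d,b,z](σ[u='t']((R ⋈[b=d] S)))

σ filters on u, owned by the right side.
E' = π[u,e,d,b,z]((R ⋈[b=d] σ[u='t'](S)))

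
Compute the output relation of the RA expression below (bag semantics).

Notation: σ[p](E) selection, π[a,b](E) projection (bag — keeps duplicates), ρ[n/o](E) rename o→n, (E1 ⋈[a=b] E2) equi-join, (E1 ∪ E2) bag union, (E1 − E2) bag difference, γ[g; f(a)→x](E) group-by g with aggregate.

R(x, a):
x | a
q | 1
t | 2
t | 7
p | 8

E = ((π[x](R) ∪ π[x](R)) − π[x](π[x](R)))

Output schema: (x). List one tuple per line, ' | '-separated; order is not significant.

Stepwise |·|:
  R → 4
  π[x](R) → 4
  R → 4
  π[x](R) → 4
  (π[x](R) ∪ π[x](R)) → 8
  R → 4
  π[x](R) → 4
  π[x](π[x](R)) → 4
  ((π[x](R) ∪ π[x](R)) − π[x](π[x](R))) → 4

== RESULT ==
x
p
q
t
t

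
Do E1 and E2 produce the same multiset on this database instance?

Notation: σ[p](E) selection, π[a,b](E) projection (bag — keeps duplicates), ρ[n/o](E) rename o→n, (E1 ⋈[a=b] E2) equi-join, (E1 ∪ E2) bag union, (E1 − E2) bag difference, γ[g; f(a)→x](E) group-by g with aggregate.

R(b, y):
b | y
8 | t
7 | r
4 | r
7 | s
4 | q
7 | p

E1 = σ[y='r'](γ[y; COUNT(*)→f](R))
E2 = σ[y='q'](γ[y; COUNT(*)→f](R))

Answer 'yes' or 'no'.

E1 per-node cardinality:
  R → 6
  γ[y; COUNT(*)→f](R) → 5
  σ[y='r'](γ[y; COUNT(*)→f](R)) → 1
E2 per-node cardinality:
  R → 6
  γ[y; COUNT(*)→f](R) → 5
  σ[y='q'](γ[y; COUNT(*)→f](R)) → 1

E1 result:
y | f
r | 2
E2 result:
y | f
q | 1
Witness: ('r', 2) appears 1× in E1 but 0× in E2.

no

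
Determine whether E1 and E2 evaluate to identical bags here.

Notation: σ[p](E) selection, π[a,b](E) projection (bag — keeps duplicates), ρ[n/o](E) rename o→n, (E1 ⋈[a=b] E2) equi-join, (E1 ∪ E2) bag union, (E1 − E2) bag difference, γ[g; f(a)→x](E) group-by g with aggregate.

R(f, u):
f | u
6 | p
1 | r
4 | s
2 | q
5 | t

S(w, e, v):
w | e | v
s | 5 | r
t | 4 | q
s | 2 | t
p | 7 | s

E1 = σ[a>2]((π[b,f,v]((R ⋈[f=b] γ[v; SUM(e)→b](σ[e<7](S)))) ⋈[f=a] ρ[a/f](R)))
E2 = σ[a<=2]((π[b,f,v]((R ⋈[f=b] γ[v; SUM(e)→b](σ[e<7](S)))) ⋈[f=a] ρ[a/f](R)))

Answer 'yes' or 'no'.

E1 subexpression sizes:
  R → 5
  S → 4
  σ[e<7](S) → 3
  γ[v; SUM(e)→b](σ[e<7](S)) → 3
  (R ⋈[f=b] γ[v; SUM(e)→b](σ[e<7](S))) → 3
  π[b,f,v]((R ⋈[f=b] γ[v; SUM(e)→b](σ[e<7](S)))) → 3
  R → 5
  ρ[a/f](R) → 5
  (π[b,f,v]((R ⋈[f=b] γ[v; SUM(e)→b](σ[e<7](S)))) ⋈[f=a] ρ[a/f](R)) → 3
  σ[a>2]((π[b,f,v]((R ⋈[f=b] γ[v; SUM(e)→b](σ[e<7](S)))) ⋈[f=a] ρ[a/f](R))) → 2
E2 subexpression sizes:
  R → 5
  S → 4
  σ[e<7](S) → 3
  γ[v; SUM(e)→b](σ[e<7](S)) → 3
  (R ⋈[f=b] γ[v; SUM(e)→b](σ[e<7](S))) → 3
  π[b,f,v]((R ⋈[f=b] γ[v; SUM(e)→b](σ[e<7](S)))) → 3
  R → 5
  ρ[a/f](R) → 5
  (π[b,f,v]((R ⋈[f=b] γ[v; SUM(e)→b](σ[e<7](S)))) ⋈[f=a] ρ[a/f](R)) → 3
  σ[a<=2]((π[b,f,v]((R ⋈[f=b] γ[v; SUM(e)→b](σ[e<7](S)))) ⋈[f=a] ρ[a/f](R))) → 1

E1 result:
b | f | v | a | u
4 | 4 | q | 4 | s
5 | 5 | r | 5 | t
E2 result:
b | f | v | a | u
2 | 2 | t | 2 | q
Witness: (2, 2, 't', 2, 'q') appears 0× in E1 but 1× in E2.

no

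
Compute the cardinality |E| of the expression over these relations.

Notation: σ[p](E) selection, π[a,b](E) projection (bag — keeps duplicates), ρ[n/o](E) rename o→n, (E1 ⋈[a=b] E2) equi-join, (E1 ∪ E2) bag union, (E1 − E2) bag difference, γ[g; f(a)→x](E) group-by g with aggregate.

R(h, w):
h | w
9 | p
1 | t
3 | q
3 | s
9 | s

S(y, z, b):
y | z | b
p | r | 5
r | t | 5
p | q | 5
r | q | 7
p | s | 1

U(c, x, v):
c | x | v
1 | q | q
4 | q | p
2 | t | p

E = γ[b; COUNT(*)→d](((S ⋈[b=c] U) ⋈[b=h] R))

Subexpression sizes:
  S → 5
  U → 3
  (S ⋈[b=c] U) → 1
  R → 5
  ((S ⋈[b=c] U) ⋈[b=h] R) → 1
  γ[b; COUNT(*)→d](((S ⋈[b=c] U) ⋈[b=h] R)) → 1

|E| = 1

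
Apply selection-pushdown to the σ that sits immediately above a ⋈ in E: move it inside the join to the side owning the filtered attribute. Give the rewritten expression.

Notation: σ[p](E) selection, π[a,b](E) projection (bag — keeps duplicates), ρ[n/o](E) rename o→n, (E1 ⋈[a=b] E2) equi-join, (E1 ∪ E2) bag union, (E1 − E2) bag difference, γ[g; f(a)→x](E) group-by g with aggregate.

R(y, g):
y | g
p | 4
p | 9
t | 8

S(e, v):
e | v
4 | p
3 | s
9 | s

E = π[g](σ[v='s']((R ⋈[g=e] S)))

σ filters on v, owned by the right side.
E' = π[g]((R ⋈[g=e] σ[v='s'](S)))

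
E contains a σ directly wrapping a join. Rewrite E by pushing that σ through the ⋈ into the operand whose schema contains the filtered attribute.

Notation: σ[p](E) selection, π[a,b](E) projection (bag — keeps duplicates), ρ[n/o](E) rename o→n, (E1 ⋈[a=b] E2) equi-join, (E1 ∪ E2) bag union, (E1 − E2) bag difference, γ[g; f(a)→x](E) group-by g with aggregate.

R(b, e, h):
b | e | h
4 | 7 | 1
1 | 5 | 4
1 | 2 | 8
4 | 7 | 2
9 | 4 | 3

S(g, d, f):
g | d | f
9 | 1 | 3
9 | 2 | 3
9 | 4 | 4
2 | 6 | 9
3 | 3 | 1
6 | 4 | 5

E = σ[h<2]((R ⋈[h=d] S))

σ filters on h, owned by the left side.
E' = (σ[h<2](R) ⋈[h=d] S)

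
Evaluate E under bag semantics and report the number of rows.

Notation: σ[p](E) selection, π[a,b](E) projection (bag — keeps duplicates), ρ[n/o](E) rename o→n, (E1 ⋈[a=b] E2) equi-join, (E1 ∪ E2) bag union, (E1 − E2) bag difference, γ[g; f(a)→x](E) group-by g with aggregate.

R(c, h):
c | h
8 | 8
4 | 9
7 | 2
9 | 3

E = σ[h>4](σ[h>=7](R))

Row counts bottom-up:
  R → 4
  σ[h>=7](R) → 2
  σ[h>4](σ[h>=7](R)) → 2

|E| = 2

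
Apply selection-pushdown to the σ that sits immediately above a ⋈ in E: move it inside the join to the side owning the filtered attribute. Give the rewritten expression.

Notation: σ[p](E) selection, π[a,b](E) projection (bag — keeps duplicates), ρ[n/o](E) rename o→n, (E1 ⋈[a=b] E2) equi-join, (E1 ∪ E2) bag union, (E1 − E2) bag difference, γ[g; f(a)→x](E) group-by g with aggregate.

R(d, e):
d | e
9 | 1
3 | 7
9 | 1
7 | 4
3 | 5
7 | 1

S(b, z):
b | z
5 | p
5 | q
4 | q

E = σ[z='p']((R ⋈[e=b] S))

σ filters on z, owned by the right side.
E' = (R ⋈[e=b] σ[z='p'](S))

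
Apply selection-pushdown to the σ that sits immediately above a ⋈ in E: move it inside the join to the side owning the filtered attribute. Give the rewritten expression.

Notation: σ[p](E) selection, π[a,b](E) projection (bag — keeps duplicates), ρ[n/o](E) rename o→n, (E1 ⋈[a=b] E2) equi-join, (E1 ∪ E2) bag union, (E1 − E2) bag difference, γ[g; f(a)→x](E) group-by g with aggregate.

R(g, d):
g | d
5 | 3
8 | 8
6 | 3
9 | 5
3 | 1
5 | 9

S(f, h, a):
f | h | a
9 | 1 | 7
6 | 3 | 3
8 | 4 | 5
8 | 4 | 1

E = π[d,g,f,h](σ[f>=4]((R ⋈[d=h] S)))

σ filters on f, owned by the right side.
E' = π[d,g,f,h]((R ⋈[d=h] σ[f>=4](S)))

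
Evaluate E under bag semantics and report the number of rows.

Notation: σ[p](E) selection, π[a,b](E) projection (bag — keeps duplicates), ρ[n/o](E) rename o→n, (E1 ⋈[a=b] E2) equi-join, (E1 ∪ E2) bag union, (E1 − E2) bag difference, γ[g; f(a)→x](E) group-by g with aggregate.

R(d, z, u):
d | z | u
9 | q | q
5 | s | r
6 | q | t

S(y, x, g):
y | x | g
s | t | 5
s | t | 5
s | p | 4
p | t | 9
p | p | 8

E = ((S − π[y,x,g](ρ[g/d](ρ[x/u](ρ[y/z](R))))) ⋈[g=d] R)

Per-node cardinality:
  S → 5
  R → 3
  ρ[y/z](R) → 3
  ρ[x/u](ρ[y/z](R)) → 3
  ρ[g/d](ρ[x/u](ρ[y/z](R))) → 3
  π[y,x,g](ρ[g/d](ρ[x/u](ρ[y/z](R)))) → 3
  (S − π[y,x,g](ρ[g/d](ρ[x/u](ρ[y/z](R))))) → 5
  R → 3
  ((S − π[y,x,g](ρ[g/d](ρ[x/u](ρ[y/z](R))))) ⋈[g=d] R) → 3

|E| = 3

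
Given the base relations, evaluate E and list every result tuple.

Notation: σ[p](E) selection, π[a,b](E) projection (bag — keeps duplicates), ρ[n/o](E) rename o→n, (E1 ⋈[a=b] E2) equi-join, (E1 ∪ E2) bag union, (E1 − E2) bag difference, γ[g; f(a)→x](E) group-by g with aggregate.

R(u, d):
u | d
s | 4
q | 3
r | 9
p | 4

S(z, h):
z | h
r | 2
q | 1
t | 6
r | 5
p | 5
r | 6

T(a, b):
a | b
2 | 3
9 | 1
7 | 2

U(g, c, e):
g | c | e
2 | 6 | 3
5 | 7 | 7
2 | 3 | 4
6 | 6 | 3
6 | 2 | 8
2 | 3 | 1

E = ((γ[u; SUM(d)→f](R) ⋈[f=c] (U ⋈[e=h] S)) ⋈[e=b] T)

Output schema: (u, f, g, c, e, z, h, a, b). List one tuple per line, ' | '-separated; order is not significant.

Per-node cardinality:
  R → 4
  γ[u; SUM(d)→f](R) → 4
  U → 6
  S → 6
  (U ⋈[e=h] S) → 1
  (γ[u; SUM(d)→f](R) ⋈[f=c] (U ⋈[e=h] S)) → 1
  T → 3
  ((γ[u; SUM(d)→f](R) ⋈[f=c] (U ⋈[e=h] S)) ⋈[e=b] T) → 1

== RESULT ==
u | f | g | c | e | z | h | a | b
q | 3 | 2 | 3 | 1 | q | 1 | 9 | 1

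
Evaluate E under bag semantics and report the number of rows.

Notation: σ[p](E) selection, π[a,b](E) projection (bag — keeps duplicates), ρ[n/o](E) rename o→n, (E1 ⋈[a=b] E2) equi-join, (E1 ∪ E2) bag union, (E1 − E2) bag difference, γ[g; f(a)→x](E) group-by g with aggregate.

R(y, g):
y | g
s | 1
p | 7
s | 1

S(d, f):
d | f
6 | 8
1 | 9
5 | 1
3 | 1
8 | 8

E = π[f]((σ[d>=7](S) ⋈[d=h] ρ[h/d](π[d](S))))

Per-node cardinality:
  S → 5
  σ[d>=7](S) → 1
  S → 5
  π[d](S) → 5
  ρ[h/d](π[d](S)) → 5
  (σ[d>=7](S) ⋈[d=h] ρ[h/d](π[d](S))) → 1
  π[f]((σ[d>=7](S) ⋈[d=h] ρ[h/d](π[d](S)))) → 1

|E| = 1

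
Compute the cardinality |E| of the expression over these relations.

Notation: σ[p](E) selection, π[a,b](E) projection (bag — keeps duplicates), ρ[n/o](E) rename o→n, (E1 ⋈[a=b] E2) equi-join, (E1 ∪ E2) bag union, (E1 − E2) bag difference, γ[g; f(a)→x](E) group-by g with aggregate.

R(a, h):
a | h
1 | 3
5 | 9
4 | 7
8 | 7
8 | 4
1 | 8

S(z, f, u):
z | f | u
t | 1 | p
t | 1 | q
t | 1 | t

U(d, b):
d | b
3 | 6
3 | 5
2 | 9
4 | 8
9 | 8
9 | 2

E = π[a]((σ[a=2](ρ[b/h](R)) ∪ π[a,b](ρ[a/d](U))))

Stepwise |·|:
  R → 6
  ρ[b/h](R) → 6
  σ[a=2](ρ[b/h](R)) → 0
  U → 6
  ρ[a/d](U) → 6
  π[a,b](ρ[a/d](U)) → 6
  (σ[a=2](ρ[b/h](R)) ∪ π[a,b](ρ[a/d](U))) → 6
  π[a]((σ[a=2](ρ[b/h](R)) ∪ π[a,b](ρ[a/d](U)))) → 6

|E| = 6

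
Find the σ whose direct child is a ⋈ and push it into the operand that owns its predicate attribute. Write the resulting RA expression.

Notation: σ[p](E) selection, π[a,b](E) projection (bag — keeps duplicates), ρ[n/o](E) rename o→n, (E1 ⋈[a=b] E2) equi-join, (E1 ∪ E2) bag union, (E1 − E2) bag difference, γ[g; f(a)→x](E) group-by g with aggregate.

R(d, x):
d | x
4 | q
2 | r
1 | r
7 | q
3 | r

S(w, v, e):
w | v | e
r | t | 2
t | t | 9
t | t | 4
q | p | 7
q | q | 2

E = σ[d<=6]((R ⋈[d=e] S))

σ filters on d, owned by the left side.
E' = (σ[d<=6](R) ⋈[d=e] S)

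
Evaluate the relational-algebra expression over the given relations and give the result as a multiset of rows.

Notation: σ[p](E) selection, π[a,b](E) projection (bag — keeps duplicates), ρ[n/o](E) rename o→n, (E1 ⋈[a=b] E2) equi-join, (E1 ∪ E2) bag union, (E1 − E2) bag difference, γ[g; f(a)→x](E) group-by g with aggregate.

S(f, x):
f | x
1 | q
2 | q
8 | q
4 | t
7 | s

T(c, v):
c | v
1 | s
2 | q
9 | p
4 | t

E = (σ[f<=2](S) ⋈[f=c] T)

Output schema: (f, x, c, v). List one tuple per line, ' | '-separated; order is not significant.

Stepwise |·|:
  S → 5
  σ[f<=2](S) → 2
  T → 4
  (σ[f<=2](S) ⋈[f=c] T) → 2

== RESULT ==
f | x | c | v
1 | q | 1 | s
2 | q | 2 | q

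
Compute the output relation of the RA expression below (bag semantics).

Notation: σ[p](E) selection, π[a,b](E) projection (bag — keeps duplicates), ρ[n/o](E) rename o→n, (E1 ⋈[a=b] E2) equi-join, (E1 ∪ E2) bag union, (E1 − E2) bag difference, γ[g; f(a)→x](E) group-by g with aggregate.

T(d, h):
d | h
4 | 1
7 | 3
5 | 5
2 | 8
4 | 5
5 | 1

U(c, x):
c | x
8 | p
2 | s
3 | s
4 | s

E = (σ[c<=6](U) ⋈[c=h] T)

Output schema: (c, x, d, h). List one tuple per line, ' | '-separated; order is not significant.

Row counts bottom-up:
  U → 4
  σ[c<=6](U) → 3
  T → 6
  (σ[c<=6](U) ⋈[c=h] T) → 1

== RESULT ==
c | x | d | h
3 | s | 7 | 3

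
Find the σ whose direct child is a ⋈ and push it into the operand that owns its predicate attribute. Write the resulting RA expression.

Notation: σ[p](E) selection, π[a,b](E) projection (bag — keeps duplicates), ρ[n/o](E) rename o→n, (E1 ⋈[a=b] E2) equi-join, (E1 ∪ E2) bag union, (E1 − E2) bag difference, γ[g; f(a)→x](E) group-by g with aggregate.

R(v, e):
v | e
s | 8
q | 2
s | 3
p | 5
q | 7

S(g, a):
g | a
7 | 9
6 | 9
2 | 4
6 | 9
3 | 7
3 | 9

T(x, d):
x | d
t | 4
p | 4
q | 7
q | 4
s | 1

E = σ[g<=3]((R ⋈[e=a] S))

σ filters on g, owned by the right side.
E' = (R ⋈[e=a] σ[g<=3](S))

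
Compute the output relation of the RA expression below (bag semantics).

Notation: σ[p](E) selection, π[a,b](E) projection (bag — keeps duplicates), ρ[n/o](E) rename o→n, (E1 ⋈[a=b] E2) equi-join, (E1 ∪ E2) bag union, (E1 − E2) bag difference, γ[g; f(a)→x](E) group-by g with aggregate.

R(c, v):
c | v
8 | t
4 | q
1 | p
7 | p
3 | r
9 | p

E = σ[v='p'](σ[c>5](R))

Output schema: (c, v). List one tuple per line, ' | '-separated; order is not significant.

Stepwise |·|:
  R → 6
  σ[c>5](R) → 3
  σ[v='p'](σ[c>5](R)) → 2

== RESULT ==
c | v
7 | p
9 | p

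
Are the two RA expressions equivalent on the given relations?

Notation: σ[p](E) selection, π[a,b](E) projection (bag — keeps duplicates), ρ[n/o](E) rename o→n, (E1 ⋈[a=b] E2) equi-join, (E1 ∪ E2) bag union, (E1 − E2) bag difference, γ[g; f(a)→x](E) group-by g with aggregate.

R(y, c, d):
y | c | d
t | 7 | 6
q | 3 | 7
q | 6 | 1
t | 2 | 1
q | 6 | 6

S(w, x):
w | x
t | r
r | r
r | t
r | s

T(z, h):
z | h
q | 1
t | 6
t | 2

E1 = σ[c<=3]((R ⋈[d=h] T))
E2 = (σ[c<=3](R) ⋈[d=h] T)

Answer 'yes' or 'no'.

E1 row counts bottom-up:
  R → 5
  T → 3
  (R ⋈[d=h] T) → 4
  σ[c<=3]((R ⋈[d=h] T)) → 1
E2 row counts bottom-up:
  R → 5
  σ[c<=3](R) → 2
  T → 3
  (σ[c<=3](R) ⋈[d=h] T) → 1

E1 and E2 produce the same multiset:
y | c | d | z | h
t | 2 | 1 | q | 1

yes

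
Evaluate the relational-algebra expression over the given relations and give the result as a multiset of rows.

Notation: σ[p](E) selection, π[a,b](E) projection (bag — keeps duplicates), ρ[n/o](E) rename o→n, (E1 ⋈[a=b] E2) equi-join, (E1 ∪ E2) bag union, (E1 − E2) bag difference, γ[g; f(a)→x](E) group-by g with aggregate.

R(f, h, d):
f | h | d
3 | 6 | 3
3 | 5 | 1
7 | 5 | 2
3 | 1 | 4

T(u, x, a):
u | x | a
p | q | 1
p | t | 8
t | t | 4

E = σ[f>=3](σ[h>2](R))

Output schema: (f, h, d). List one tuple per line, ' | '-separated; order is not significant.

Subexpression sizes:
  R → 4
  σ[h>2](R) → 3
  σ[f>=3](σ[h>2](R)) → 3

== RESULT ==
f | h | d
3 | 5 | 1
3 | 6 | 3
7 | 5 | 2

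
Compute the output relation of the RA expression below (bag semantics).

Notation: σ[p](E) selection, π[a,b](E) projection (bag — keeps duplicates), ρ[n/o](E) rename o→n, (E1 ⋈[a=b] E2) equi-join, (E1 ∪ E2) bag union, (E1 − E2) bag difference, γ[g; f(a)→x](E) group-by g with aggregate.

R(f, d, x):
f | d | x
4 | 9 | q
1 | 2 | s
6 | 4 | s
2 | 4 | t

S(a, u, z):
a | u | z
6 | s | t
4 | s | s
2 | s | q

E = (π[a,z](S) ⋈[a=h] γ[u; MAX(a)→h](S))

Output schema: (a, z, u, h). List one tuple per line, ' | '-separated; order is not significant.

Row counts bottom-up:
  S → 3
  π[a,z](S) → 3
  S → 3
  γ[u; MAX(a)→h](S) → 1
  (π[a,z](S) ⋈[a=h] γ[u; MAX(a)→h](S)) → 1

== RESULT ==
a | z | u | h
6 | t | s | 6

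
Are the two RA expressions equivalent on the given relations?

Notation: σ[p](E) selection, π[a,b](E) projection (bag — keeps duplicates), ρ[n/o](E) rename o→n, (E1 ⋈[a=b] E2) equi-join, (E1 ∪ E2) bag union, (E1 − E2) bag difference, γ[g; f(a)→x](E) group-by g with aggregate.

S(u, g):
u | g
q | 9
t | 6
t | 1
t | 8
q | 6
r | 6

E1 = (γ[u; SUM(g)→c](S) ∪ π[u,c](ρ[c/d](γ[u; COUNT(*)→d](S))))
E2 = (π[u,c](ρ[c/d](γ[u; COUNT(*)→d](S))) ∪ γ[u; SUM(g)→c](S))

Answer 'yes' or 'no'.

E1 per-node cardinality:
  S → 6
  γ[u; SUM(g)→c](S) → 3
  S → 6
  γ[u; COUNT(*)→d](S) → 3
  ρ[c/d](γ[u; COUNT(*)→d](S)) → 3
  π[u,c](ρ[c/d](γ[u; COUNT(*)→d](S))) → 3
  (γ[u; SUM(g)→c](S) ∪ π[u,c](ρ[c/d](γ[u; COUNT(*)→d](S)))) → 6
E2 per-node cardinality:
  S → 6
  γ[u; COUNT(*)→d](S) → 3
  ρ[c/d](γ[u; COUNT(*)→d](S)) → 3
  π[u,c](ρ[c/d](γ[u; COUNT(*)→d](S))) → 3
  S → 6
  γ[u; SUM(g)→c](S) → 3
  (π[u,c](ρ[c/d](γ[u; COUNT(*)→d](S))) ∪ γ[u; SUM(g)→c](S)) → 6

E1 and E2 produce the same multiset:
u | c
q | 2
q | 15
r | 1
r | 6
t | 3
t | 15

yes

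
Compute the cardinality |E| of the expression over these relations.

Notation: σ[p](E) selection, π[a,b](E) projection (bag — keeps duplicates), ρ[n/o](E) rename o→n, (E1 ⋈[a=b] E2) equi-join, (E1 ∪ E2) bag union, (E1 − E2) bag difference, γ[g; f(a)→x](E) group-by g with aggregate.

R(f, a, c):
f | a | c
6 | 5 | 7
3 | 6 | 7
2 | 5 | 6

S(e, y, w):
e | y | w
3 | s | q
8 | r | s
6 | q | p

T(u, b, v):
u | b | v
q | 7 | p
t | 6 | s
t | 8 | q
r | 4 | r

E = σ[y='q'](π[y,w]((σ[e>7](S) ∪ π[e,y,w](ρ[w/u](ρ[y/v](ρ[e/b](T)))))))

Per-node cardinality:
  S → 3
  σ[e>7](S) → 1
  T → 4
  ρ[e/b](T) → 4
  ρ[y/v](ρ[e/b](T)) → 4
  ρ[w/u](ρ[y/v](ρ[e/b](T))) → 4
  π[e,y,w](ρ[w/u](ρ[y/v](ρ[e/b](T)))) → 4
  (σ[e>7](S) ∪ π[e,y,w](ρ[w/u](ρ[y/v](ρ[e/b](T))))) → 5
  π[y,w]((σ[e>7](S) ∪ π[e,y,w](ρ[w/u](ρ[y/v](ρ[e/b](T)))))) → 5
  σ[y='q'](π[y,w]((σ[e>7](S) ∪ π[e,y,w](ρ[w/u](ρ[y/v](ρ[e/b](T))))))) → 1

|E| = 1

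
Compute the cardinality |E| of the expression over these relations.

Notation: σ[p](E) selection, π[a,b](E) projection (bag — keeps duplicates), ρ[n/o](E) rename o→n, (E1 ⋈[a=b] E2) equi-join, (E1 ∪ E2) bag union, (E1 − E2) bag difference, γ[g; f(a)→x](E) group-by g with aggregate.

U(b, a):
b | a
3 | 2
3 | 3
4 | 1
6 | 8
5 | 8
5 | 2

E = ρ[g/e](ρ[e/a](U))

Stepwise |·|:
  U → 6
  ρ[e/a](U) → 6
  ρ[g/e](ρ[e/a](U)) → 6

|E| = 6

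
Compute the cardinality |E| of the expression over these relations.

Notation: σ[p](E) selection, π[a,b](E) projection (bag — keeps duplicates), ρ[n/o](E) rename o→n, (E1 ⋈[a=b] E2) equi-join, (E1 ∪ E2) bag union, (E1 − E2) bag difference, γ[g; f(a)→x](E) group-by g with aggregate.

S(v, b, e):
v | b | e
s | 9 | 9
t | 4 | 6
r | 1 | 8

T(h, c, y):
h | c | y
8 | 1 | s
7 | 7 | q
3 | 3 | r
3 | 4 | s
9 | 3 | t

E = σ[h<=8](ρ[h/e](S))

Row counts bottom-up:
  S → 3
  ρ[h/e](S) → 3
  σ[h<=8](ρ[h/e](S)) → 2

|E| = 2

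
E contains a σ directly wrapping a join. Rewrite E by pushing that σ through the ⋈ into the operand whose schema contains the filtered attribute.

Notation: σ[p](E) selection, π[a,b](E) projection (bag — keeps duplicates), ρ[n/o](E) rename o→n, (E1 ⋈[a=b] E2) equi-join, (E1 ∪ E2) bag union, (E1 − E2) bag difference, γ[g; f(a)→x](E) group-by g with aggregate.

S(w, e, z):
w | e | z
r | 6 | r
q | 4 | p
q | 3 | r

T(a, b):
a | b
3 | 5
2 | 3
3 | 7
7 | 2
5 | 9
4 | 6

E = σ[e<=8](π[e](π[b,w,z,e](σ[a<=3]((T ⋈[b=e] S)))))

σ filters on a, owned by the left side.
E' = σ[e<=8](π[e](π[b,w,z,e]((σ[a<=3](T) ⋈[b=e] S))))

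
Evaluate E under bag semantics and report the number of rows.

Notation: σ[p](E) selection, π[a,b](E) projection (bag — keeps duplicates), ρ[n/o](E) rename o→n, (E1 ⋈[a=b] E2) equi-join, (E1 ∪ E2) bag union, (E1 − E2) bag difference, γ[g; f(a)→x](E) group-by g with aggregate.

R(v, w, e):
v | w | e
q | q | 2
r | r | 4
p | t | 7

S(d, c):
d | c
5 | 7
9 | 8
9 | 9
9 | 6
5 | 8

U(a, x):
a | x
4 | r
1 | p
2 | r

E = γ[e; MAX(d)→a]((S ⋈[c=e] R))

Per-node cardinality:
  S → 5
  R → 3
  (S ⋈[c=e] R) → 1
  γ[e; MAX(d)→a]((S ⋈[c=e] R)) → 1

|E| = 1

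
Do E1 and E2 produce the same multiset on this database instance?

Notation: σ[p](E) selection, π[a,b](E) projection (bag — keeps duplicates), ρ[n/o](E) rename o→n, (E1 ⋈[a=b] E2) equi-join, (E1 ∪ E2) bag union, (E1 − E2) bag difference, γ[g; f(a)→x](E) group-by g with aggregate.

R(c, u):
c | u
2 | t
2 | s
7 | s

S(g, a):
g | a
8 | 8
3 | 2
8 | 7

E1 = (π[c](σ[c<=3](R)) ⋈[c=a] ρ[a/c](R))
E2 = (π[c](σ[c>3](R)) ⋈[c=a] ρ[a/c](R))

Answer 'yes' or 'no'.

E1 subexpression sizes:
  R → 3
  σ[c<=3](R) → 2
  π[c](σ[c<=3](R)) → 2
  R → 3
  ρ[a/c](R) → 3
  (π[c](σ[c<=3](R)) ⋈[c=a] ρ[a/c](R)) → 4
E2 subexpression sizes:
  R → 3
  σ[c>3](R) → 1
  π[c](σ[c>3](R)) → 1
  R → 3
  ρ[a/c](R) → 3
  (π[c](σ[c>3](R)) ⋈[c=a] ρ[a/c](R)) → 1

E1 result:
c | a | u
2 | 2 | s
2 | 2 | s
2 | 2 | t
2 | 2 | t
E2 result:
c | a | u
7 | 7 | s
Witness: (2, 2, 's') appears 2× in E1 but 0× in E2.

no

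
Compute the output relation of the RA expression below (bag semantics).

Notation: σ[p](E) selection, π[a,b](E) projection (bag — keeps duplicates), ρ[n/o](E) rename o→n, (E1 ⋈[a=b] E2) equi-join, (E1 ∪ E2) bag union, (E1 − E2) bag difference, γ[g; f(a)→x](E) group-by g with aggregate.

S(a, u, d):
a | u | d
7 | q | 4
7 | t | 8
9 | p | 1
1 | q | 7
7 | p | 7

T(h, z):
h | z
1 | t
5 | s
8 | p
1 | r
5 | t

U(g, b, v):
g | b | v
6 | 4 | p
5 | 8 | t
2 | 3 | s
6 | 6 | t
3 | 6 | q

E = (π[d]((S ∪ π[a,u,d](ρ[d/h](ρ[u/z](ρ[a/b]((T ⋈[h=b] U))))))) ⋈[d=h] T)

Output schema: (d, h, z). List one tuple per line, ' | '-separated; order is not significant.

Stepwise |·|:
  S → 5
  T → 5
  U → 5
  (T ⋈[h=b] U) → 1
  ρ[a/b]((T ⋈[h=b] U)) → 1
  ρ[u/z](ρ[a/b]((T ⋈[h=b] U))) → 1
  ρ[d/h](ρ[u/z](ρ[a/b]((T ⋈[h=b] U)))) → 1
  π[a,u,d](ρ[d/h](ρ[u/z](ρ[a/b]((T ⋈[h=b] U))))) → 1
  (S ∪ π[a,u,d](ρ[d/h](ρ[u/z](ρ[a/b]((T ⋈[h=b] U)))))) → 6
  π[d]((S ∪ π[a,u,d](ρ[d/h](ρ[u/z](ρ[a/b]((T ⋈[h=b] U))))))) → 6
  T → 5
  (π[d]((S ∪ π[a,u,d](ρ[d/h](ρ[u/z](ρ[a/b]((T ⋈[h=b] U))))))) ⋈[d=h] T) → 4

== RESULT ==
d | h | z
1 | 1 | r
1 | 1 | t
8 | 8 | p
8 | 8 | p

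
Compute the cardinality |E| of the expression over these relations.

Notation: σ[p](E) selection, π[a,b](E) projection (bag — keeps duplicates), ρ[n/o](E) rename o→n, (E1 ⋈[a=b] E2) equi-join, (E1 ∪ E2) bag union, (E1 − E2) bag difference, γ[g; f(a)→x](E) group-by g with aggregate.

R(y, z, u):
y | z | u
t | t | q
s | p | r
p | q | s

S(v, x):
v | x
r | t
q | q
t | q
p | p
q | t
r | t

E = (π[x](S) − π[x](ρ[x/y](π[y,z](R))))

Row counts bottom-up:
  S → 6
  π[x](S) → 6
  R → 3
  π[y,z](R) → 3
  ρ[x/y](π[y,z](R)) → 3
  π[x](ρ[x/y](π[y,z](R))) → 3
  (π[x](S) − π[x](ρ[x/y](π[y,z](R)))) → 4

|E| = 4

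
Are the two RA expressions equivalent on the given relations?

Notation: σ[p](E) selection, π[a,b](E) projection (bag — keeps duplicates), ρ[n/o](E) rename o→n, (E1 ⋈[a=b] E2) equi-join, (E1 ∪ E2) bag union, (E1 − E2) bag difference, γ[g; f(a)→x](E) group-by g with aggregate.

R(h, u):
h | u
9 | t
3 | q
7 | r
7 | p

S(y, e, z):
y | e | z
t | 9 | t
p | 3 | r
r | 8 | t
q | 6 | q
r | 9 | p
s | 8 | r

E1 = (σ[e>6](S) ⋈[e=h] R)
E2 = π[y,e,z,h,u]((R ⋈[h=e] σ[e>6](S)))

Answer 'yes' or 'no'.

E1 stepwise |·|:
  S → 6
  σ[e>6](S) → 4
  R → 4
  (σ[e>6](S) ⋈[e=h] R) → 2
E2 stepwise |·|:
  R → 4
  S → 6
  σ[e>6](S) → 4
  (R ⋈[h=e] σ[e>6](S)) → 2
  π[y,e,z,h,u]((R ⋈[h=e] σ[e>6](S))) → 2

E1 and E2 produce the same multiset:
y | e | z | h | u
r | 9 | p | 9 | t
t | 9 | t | 9 | t

yes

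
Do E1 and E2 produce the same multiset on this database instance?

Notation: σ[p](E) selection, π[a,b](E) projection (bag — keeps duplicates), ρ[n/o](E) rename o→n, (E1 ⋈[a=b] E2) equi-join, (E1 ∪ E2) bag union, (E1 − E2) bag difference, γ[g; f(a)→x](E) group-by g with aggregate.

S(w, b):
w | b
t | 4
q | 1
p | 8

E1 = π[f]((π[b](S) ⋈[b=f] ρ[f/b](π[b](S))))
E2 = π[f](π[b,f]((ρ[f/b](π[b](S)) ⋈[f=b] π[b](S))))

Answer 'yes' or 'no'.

E1 stepwise |·|:
  S → 3
  π[b](S) → 3
  S → 3
  π[b](S) → 3
  ρ[f/b](π[b](S)) → 3
  (π[b](S) ⋈[b=f] ρ[f/b](π[b](S))) → 3
  π[f]((π[b](S) ⋈[b=f] ρ[f/b](π[b](S)))) → 3
E2 stepwise |·|:
  S → 3
  π[b](S) → 3
  ρ[f/b](π[b](S)) → 3
  S → 3
  π[b](S) → 3
  (ρ[f/b](π[b](S)) ⋈[f=b] π[b](S)) → 3
  π[b,f]((ρ[f/b](π[b](S)) ⋈[f=b] π[b](S))) → 3
  π[f](π[b,f]((ρ[f/b](π[b](S)) ⋈[f=b] π[b](S)))) → 3

E1 and E2 produce the same multiset:
f
1
4
8

yes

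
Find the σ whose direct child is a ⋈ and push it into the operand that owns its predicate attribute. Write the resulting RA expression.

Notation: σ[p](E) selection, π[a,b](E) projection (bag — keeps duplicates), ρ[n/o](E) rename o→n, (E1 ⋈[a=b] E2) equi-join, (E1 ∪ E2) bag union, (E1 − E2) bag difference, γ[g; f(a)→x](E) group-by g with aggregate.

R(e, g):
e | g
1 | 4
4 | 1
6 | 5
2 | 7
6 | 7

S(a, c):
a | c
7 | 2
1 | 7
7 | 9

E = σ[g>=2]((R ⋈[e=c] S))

σ filters on g, owned by the left side.
E' = (σ[g>=2](R) ⋈[e=c] S)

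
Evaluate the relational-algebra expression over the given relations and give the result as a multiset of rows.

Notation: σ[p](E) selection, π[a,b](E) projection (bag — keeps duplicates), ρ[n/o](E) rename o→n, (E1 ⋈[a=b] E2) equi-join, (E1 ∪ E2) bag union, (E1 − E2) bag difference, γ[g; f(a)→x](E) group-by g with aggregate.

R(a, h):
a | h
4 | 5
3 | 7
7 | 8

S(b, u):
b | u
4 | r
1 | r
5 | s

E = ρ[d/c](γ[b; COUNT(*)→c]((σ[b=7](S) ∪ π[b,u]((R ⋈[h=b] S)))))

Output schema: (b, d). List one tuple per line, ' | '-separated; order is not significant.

Per-node cardinality:
  S → 3
  σ[b=7](S) → 0
  R → 3
  S → 3
  (R ⋈[h=b] S) → 1
  π[b,u]((R ⋈[h=b] S)) → 1
  (σ[b=7](S) ∪ π[b,u]((R ⋈[h=b] S))) → 1
  γ[b; COUNT(*)→c]((σ[b=7](S) ∪ π[b,u]((R ⋈[h=b] S)))) → 1
  ρ[d/c](γ[b; COUNT(*)→c]((σ[b=7](S) ∪ π[b,u]((R ⋈[h=b] S))))) → 1

== RESULT ==
b | d
5 | 1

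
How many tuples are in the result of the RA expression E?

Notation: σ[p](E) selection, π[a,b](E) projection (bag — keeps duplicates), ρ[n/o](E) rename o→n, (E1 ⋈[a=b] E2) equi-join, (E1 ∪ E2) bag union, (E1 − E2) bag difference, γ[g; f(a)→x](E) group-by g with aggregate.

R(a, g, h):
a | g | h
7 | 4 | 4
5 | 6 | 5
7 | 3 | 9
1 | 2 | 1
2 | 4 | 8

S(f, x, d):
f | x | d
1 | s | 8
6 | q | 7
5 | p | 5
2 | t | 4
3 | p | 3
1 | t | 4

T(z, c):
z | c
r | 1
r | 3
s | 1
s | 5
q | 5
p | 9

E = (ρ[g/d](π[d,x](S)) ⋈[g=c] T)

Per-node cardinality:
  S → 6
  π[d,x](S) → 6
  ρ[g/d](π[d,x](S)) → 6
  T → 6
  (ρ[g/d](π[d,x](S)) ⋈[g=c] T) → 3

|E| = 3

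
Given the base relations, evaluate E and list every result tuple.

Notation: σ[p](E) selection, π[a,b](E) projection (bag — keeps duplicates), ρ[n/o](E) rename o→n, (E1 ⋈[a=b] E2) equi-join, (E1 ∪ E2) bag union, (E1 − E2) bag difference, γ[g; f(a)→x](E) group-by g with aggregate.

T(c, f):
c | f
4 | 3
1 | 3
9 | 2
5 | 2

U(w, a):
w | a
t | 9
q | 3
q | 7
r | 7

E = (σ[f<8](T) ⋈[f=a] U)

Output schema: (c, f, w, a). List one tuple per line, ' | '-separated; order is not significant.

Stepwise |·|:
  T → 4
  σ[f<8](T) → 4
  U → 4
  (σ[f<8](T) ⋈[f=a] U) → 2

== RESULT ==
c | f | w | a
1 | 3 | q | 3
4 | 3 | q | 3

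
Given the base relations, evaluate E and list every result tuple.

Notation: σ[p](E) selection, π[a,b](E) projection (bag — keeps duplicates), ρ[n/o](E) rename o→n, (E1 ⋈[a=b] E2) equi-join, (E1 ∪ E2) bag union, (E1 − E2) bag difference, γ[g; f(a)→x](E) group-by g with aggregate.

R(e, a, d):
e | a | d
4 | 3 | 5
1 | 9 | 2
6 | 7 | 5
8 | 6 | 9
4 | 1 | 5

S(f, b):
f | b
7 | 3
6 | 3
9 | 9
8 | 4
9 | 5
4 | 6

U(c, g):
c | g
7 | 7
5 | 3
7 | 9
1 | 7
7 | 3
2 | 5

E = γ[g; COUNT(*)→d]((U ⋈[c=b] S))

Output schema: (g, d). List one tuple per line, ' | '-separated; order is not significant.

Per-node cardinality:
  U → 6
  S → 6
  (U ⋈[c=b] S) → 1
  γ[g; COUNT(*)→d]((U ⋈[c=b] S)) → 1

== RESULT ==
g | d
3 | 1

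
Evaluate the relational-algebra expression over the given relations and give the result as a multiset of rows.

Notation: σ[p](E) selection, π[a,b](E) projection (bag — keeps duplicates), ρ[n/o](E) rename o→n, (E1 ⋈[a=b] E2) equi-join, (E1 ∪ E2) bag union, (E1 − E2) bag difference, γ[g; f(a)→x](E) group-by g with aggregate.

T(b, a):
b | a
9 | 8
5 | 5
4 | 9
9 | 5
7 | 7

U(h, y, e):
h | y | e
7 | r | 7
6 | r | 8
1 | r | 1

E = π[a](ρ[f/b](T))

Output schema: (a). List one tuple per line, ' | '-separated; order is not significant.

Row counts bottom-up:
  T → 5
  ρ[f/b](T) → 5
  π[a](ρ[f/b](T)) → 5

== RESULT ==
a
5
5
7
8
9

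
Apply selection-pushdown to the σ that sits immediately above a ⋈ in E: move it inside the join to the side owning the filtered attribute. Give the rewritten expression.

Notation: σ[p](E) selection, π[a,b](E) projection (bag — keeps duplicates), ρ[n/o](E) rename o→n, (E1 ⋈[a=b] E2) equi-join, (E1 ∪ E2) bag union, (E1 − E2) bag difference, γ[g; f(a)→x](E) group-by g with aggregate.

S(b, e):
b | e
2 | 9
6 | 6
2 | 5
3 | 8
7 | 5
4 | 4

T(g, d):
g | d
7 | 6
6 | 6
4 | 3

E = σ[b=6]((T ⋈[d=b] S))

σ filters on b, owned by the right side.
E' = (T ⋈[d=b] σ[b=6](S))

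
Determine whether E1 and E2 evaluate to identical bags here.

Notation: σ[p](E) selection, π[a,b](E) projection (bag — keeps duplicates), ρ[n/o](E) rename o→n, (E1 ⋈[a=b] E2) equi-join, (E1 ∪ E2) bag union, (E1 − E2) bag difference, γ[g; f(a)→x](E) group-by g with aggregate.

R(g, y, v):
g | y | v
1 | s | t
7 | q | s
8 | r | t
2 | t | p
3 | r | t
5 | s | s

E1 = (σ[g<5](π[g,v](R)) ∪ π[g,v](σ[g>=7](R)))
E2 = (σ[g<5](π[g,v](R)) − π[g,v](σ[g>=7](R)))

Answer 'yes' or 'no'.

E1 row counts bottom-up:
  R → 6
  π[g,v](R) → 6
  σ[g<5](π[g,v](R)) → 3
  R → 6
  σ[g>=7](R) → 2
  π[g,v](σ[g>=7](R)) → 2
  (σ[g<5](π[g,v](R)) ∪ π[g,v](σ[g>=7](R))) → 5
E2 row counts bottom-up:
  R → 6
  π[g,v](R) → 6
  σ[g<5](π[g,v](R)) → 3
  R → 6
  σ[g>=7](R) → 2
  π[g,v](σ[g>=7](R)) → 2
  (σ[g<5](π[g,v](R)) − π[g,v](σ[g>=7](R))) → 3

E1 result:
g | v
1 | t
2 | p
3 | t
7 | s
8 | t
E2 result:
g | v
1 | t
2 | p
3 | t
Witness: (8, 't') appears 1× in E1 but 0× in E2.

no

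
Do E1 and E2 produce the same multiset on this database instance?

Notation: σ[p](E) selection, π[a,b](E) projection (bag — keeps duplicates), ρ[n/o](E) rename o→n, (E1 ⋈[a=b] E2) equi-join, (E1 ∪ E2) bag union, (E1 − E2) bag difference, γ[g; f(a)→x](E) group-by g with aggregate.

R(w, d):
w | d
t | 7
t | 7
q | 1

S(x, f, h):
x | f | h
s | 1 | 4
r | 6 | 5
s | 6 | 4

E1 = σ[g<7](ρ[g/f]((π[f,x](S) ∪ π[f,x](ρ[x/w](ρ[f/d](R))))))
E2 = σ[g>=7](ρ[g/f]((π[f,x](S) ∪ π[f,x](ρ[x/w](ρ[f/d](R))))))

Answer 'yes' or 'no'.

E1 stepwise |·|:
  S → 3
  π[f,x](S) → 3
  R → 3
  ρ[f/d](R) → 3
  ρ[x/w](ρ[f/d](R)) → 3
  π[f,x](ρ[x/w](ρ[f/d](R))) → 3
  (π[f,x](S) ∪ π[f,x](ρ[x/w](ρ[f/d](R)))) → 6
  ρ[g/f]((π[f,x](S) ∪ π[f,x](ρ[x/w](ρ[f/d](R))))) → 6
  σ[g<7](ρ[g/f]((π[f,x](S) ∪ π[f,x](ρ[x/w](ρ[f/d](R)))))) → 4
E2 stepwise |·|:
  S → 3
  π[f,x](S) → 3
  R → 3
  ρ[f/d](R) → 3
  ρ[x/w](ρ[f/d](R)) → 3
  π[f,x](ρ[x/w](ρ[f/d](R))) → 3
  (π[f,x](S) ∪ π[f,x](ρ[x/w](ρ[f/d](R)))) → 6
  ρ[g/f]((π[f,x](S) ∪ π[f,x](ρ[x/w](ρ[f/d](R))))) → 6
  σ[g>=7](ρ[g/f]((π[f,x](S) ∪ π[f,x](ρ[x/w](ρ[f/d](R)))))) → 2

E1 result:
g | x
1 | q
1 | s
6 | r
6 | s
E2 result:
g | x
7 | t
7 | t
Witness: (6, 's') appears 1× in E1 but 0× in E2.

no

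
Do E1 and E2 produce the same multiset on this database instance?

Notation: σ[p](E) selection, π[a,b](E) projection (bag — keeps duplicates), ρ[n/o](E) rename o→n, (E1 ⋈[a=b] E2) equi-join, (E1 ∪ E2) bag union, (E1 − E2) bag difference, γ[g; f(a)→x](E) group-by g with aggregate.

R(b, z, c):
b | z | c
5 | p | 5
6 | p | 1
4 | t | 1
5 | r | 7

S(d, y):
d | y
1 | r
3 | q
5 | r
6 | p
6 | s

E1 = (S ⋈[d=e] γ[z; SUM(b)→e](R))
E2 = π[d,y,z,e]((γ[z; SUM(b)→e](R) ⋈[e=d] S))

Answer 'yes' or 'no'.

E1 per-node cardinality:
  S → 5
  R → 4
  γ[z; SUM(b)→e](R) → 3
  (S ⋈[d=e] γ[z; SUM(b)→e](R)) → 1
E2 per-node cardinality:
  R → 4
  γ[z; SUM(b)→e](R) → 3
  S → 5
  (γ[z; SUM(b)→e](R) ⋈[e=d] S) → 1
  π[d,y,z,e]((γ[z; SUM(b)→e](R) ⋈[e=d] S)) → 1

E1 and E2 produce the same multiset:
d | y | z | e
5 | r | r | 5

yes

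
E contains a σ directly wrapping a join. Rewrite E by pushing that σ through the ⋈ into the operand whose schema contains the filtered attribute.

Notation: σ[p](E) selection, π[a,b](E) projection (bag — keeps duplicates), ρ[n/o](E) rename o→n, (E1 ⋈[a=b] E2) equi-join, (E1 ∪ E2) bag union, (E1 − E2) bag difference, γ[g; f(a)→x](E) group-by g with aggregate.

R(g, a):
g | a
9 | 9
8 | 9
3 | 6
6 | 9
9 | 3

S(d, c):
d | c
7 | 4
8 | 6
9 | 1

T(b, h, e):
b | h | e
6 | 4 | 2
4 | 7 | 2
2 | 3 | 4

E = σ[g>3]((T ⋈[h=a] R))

σ filters on g, owned by the right side.
E' = (T ⋈[h=a] σ[g>3](R))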